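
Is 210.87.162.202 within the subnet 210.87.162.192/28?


Subnet network: 210.87.162.192
Test IP AND mask: 210.87.162.192
Yes, 210.87.162.202 is in 210.87.162.192/28


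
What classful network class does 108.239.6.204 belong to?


First octet: 108
Binary: 01101100
0xxxxxxx -> Class A (1-126)
Class A, default mask 255.0.0.0 (/8)


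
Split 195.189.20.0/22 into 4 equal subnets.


New prefix = 22 + 2 = 24
Each subnet has 256 addresses
  195.189.20.0/24
  195.189.21.0/24
  195.189.22.0/24
  195.189.23.0/24
Subnets: 195.189.20.0/24, 195.189.21.0/24, 195.189.22.0/24, 195.189.23.0/24


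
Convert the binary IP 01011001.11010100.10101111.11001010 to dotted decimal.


01011001 = 89
11010100 = 212
10101111 = 175
11001010 = 202
IP: 89.212.175.202


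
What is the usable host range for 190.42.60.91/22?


Network: 190.42.60.0
Broadcast: 190.42.63.255
First usable = network + 1
Last usable = broadcast - 1
Range: 190.42.60.1 to 190.42.63.254


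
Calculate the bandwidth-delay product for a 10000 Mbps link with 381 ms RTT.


BDP = bandwidth * RTT
= 10000 Mbps * 381 ms
= 10000 * 1e6 * 381 / 1000 bits
= 3810000000 bits
= 476250000 bytes
= 465087.8906 KB
BDP = 3810000000 bits (476250000 bytes)


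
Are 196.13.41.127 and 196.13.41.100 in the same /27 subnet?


Mask: 255.255.255.224
196.13.41.127 AND mask = 196.13.41.96
196.13.41.100 AND mask = 196.13.41.96
Yes, same subnet (196.13.41.96)


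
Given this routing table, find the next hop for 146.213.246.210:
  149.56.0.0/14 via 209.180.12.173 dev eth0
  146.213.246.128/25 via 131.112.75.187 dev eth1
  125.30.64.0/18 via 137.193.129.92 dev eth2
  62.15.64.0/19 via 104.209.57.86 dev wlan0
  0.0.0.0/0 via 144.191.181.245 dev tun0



Longest prefix match for 146.213.246.210:
  /14 149.56.0.0: no
  /25 146.213.246.128: MATCH
  /18 125.30.64.0: no
  /19 62.15.64.0: no
  /0 0.0.0.0: MATCH
Selected: next-hop 131.112.75.187 via eth1 (matched /25)


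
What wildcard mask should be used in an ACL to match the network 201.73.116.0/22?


Subnet mask: 255.255.252.0
Wildcard = 255.255.255.255 - subnet mask
255 - 255 = 0
255 - 255 = 0
255 - 252 = 3
255 - 0 = 255
Wildcard: 0.0.3.255


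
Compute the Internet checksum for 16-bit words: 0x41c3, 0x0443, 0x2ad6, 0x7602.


Sum all words (with carry folding):
+ 0x41c3 = 0x41c3
+ 0x0443 = 0x4606
+ 0x2ad6 = 0x70dc
+ 0x7602 = 0xe6de
One's complement: ~0xe6de
Checksum = 0x1921


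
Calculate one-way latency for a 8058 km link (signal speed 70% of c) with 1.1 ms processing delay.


Speed = 0.7 * 3e5 km/s = 210000 km/s
Propagation delay = 8058 / 210000 = 0.0384 s = 38.3714 ms
Processing delay = 1.1 ms
Total one-way latency = 39.4714 ms


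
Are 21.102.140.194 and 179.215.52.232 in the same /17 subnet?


Mask: 255.255.128.0
21.102.140.194 AND mask = 21.102.128.0
179.215.52.232 AND mask = 179.215.0.0
No, different subnets (21.102.128.0 vs 179.215.0.0)


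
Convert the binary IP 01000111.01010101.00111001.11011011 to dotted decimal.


01000111 = 71
01010101 = 85
00111001 = 57
11011011 = 219
IP: 71.85.57.219


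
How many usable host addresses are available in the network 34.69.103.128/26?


Host bits = 32 - 26 = 6
Total addresses = 2^6 = 64
Usable = total - 2 (network and broadcast)
Usable hosts: 62


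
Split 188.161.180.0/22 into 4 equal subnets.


New prefix = 22 + 2 = 24
Each subnet has 256 addresses
  188.161.180.0/24
  188.161.181.0/24
  188.161.182.0/24
  188.161.183.0/24
Subnets: 188.161.180.0/24, 188.161.181.0/24, 188.161.182.0/24, 188.161.183.0/24


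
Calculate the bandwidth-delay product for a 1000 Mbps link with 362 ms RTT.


BDP = bandwidth * RTT
= 1000 Mbps * 362 ms
= 1000 * 1e6 * 362 / 1000 bits
= 362000000 bits
= 45250000 bytes
= 44189.4531 KB
BDP = 362000000 bits (45250000 bytes)


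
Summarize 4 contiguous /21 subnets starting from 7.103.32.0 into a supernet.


Original prefix: /21
Number of subnets: 4 = 2^2
New prefix = 21 - 2 = 19
Supernet: 7.103.32.0/19


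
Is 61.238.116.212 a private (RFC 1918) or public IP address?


RFC 1918 private ranges:
  10.0.0.0/8 (10.0.0.0 - 10.255.255.255)
  172.16.0.0/12 (172.16.0.0 - 172.31.255.255)
  192.168.0.0/16 (192.168.0.0 - 192.168.255.255)
Public (not in any RFC 1918 range)


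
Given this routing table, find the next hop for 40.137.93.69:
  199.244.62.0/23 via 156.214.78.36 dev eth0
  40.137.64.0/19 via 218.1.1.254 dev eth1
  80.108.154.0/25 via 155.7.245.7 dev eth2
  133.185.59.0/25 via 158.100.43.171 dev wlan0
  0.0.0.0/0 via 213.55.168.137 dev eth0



Longest prefix match for 40.137.93.69:
  /23 199.244.62.0: no
  /19 40.137.64.0: MATCH
  /25 80.108.154.0: no
  /25 133.185.59.0: no
  /0 0.0.0.0: MATCH
Selected: next-hop 218.1.1.254 via eth1 (matched /19)


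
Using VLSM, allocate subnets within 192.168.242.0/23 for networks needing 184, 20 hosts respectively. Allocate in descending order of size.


184 hosts -> /24 (254 usable): 192.168.242.0/24
20 hosts -> /27 (30 usable): 192.168.243.0/27
Allocation: 192.168.242.0/24 (184 hosts, 254 usable); 192.168.243.0/27 (20 hosts, 30 usable)


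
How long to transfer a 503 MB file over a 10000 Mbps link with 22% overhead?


Effective throughput = 10000 * (1 - 22/100) = 7800 Mbps
File size in Mb = 503 * 8 = 4024 Mb
Time = 4024 / 7800
Time = 0.5159 seconds


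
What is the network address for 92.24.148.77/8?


IP:   01011100.00011000.10010100.01001101
Mask: 11111111.00000000.00000000.00000000
AND operation:
Net:  01011100.00000000.00000000.00000000
Network: 92.0.0.0/8


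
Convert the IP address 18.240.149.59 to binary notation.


18 = 00010010
240 = 11110000
149 = 10010101
59 = 00111011
Binary: 00010010.11110000.10010101.00111011


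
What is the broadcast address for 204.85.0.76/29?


Network: 204.85.0.72/29
Host bits = 3
Set all host bits to 1:
Broadcast: 204.85.0.79


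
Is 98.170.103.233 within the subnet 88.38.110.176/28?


Subnet network: 88.38.110.176
Test IP AND mask: 98.170.103.224
No, 98.170.103.233 is not in 88.38.110.176/28


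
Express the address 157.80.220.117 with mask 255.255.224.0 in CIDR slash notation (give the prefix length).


Binary: 11111111.11111111.11100000.00000000
Count leading 1s
Prefix: /19


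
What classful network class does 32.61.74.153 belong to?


First octet: 32
Binary: 00100000
0xxxxxxx -> Class A (1-126)
Class A, default mask 255.0.0.0 (/8)


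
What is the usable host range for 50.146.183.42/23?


Network: 50.146.182.0
Broadcast: 50.146.183.255
First usable = network + 1
Last usable = broadcast - 1
Range: 50.146.182.1 to 50.146.183.254


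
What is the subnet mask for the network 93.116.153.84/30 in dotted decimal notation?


/30 means 30 network bits, 2 host bits
Binary: 11111111111111111111111111111100
Mask: 255.255.255.252


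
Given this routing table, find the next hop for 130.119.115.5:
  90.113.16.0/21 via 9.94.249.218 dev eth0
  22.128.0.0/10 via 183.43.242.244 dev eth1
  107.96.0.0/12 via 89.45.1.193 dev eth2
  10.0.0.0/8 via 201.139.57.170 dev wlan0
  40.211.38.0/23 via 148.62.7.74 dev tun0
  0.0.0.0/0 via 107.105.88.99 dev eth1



Longest prefix match for 130.119.115.5:
  /21 90.113.16.0: no
  /10 22.128.0.0: no
  /12 107.96.0.0: no
  /8 10.0.0.0: no
  /23 40.211.38.0: no
  /0 0.0.0.0: MATCH
Selected: next-hop 107.105.88.99 via eth1 (matched /0)


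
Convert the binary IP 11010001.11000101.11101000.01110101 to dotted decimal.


11010001 = 209
11000101 = 197
11101000 = 232
01110101 = 117
IP: 209.197.232.117


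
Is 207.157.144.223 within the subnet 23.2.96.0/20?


Subnet network: 23.2.96.0
Test IP AND mask: 207.157.144.0
No, 207.157.144.223 is not in 23.2.96.0/20


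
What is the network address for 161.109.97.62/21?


IP:   10100001.01101101.01100001.00111110
Mask: 11111111.11111111.11111000.00000000
AND operation:
Net:  10100001.01101101.01100000.00000000
Network: 161.109.96.0/21


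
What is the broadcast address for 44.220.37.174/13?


Network: 44.216.0.0/13
Host bits = 19
Set all host bits to 1:
Broadcast: 44.223.255.255


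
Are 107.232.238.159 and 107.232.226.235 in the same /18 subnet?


Mask: 255.255.192.0
107.232.238.159 AND mask = 107.232.192.0
107.232.226.235 AND mask = 107.232.192.0
Yes, same subnet (107.232.192.0)


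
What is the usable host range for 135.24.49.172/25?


Network: 135.24.49.128
Broadcast: 135.24.49.255
First usable = network + 1
Last usable = broadcast - 1
Range: 135.24.49.129 to 135.24.49.254


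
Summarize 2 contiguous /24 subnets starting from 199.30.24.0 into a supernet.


Original prefix: /24
Number of subnets: 2 = 2^1
New prefix = 24 - 1 = 23
Supernet: 199.30.24.0/23


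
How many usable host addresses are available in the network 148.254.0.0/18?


Host bits = 32 - 18 = 14
Total addresses = 2^14 = 16384
Usable = total - 2 (network and broadcast)
Usable hosts: 16382


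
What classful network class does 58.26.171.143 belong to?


First octet: 58
Binary: 00111010
0xxxxxxx -> Class A (1-126)
Class A, default mask 255.0.0.0 (/8)


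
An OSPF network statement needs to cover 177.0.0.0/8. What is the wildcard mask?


Subnet mask: 255.0.0.0
Wildcard = 255.255.255.255 - subnet mask
255 - 255 = 0
255 - 0 = 255
255 - 0 = 255
255 - 0 = 255
Wildcard: 0.255.255.255


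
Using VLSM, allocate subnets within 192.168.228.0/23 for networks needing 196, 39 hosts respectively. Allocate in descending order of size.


196 hosts -> /24 (254 usable): 192.168.228.0/24
39 hosts -> /26 (62 usable): 192.168.229.0/26
Allocation: 192.168.228.0/24 (196 hosts, 254 usable); 192.168.229.0/26 (39 hosts, 62 usable)


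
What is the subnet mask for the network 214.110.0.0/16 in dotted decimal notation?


/16 means 16 network bits, 16 host bits
Binary: 11111111111111110000000000000000
Mask: 255.255.0.0


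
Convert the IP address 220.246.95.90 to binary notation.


220 = 11011100
246 = 11110110
95 = 01011111
90 = 01011010
Binary: 11011100.11110110.01011111.01011010


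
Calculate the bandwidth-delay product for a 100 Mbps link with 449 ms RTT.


BDP = bandwidth * RTT
= 100 Mbps * 449 ms
= 100 * 1e6 * 449 / 1000 bits
= 44900000 bits
= 5612500 bytes
= 5480.957 KB
BDP = 44900000 bits (5612500 bytes)


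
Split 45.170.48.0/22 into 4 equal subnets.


New prefix = 22 + 2 = 24
Each subnet has 256 addresses
  45.170.48.0/24
  45.170.49.0/24
  45.170.50.0/24
  45.170.51.0/24
Subnets: 45.170.48.0/24, 45.170.49.0/24, 45.170.50.0/24, 45.170.51.0/24


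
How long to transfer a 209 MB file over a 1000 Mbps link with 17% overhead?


Effective throughput = 1000 * (1 - 17/100) = 830 Mbps
File size in Mb = 209 * 8 = 1672 Mb
Time = 1672 / 830
Time = 2.0145 seconds


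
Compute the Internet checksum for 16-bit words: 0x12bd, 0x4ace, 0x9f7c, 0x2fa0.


Sum all words (with carry folding):
+ 0x12bd = 0x12bd
+ 0x4ace = 0x5d8b
+ 0x9f7c = 0xfd07
+ 0x2fa0 = 0x2ca8
One's complement: ~0x2ca8
Checksum = 0xd357


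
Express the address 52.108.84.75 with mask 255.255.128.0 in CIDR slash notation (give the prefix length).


Binary: 11111111.11111111.10000000.00000000
Count leading 1s
Prefix: /17


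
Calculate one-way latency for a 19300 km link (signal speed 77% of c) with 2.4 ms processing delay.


Speed = 0.77 * 3e5 km/s = 231000 km/s
Propagation delay = 19300 / 231000 = 0.0835 s = 83.5498 ms
Processing delay = 2.4 ms
Total one-way latency = 85.9498 ms


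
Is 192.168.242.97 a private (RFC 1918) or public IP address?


RFC 1918 private ranges:
  10.0.0.0/8 (10.0.0.0 - 10.255.255.255)
  172.16.0.0/12 (172.16.0.0 - 172.31.255.255)
  192.168.0.0/16 (192.168.0.0 - 192.168.255.255)
Private (in 192.168.0.0/16)


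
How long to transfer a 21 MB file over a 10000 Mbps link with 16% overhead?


Effective throughput = 10000 * (1 - 16/100) = 8400 Mbps
File size in Mb = 21 * 8 = 168 Mb
Time = 168 / 8400
Time = 0.02 seconds


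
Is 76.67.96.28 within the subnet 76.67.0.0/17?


Subnet network: 76.67.0.0
Test IP AND mask: 76.67.0.0
Yes, 76.67.96.28 is in 76.67.0.0/17


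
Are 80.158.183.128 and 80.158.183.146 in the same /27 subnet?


Mask: 255.255.255.224
80.158.183.128 AND mask = 80.158.183.128
80.158.183.146 AND mask = 80.158.183.128
Yes, same subnet (80.158.183.128)


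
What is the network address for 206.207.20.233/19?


IP:   11001110.11001111.00010100.11101001
Mask: 11111111.11111111.11100000.00000000
AND operation:
Net:  11001110.11001111.00000000.00000000
Network: 206.207.0.0/19


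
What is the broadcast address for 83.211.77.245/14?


Network: 83.208.0.0/14
Host bits = 18
Set all host bits to 1:
Broadcast: 83.211.255.255


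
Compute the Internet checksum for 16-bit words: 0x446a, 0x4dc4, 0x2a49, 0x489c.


Sum all words (with carry folding):
+ 0x446a = 0x446a
+ 0x4dc4 = 0x922e
+ 0x2a49 = 0xbc77
+ 0x489c = 0x0514
One's complement: ~0x0514
Checksum = 0xfaeb


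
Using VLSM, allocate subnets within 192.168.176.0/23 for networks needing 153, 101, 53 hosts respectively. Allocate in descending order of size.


153 hosts -> /24 (254 usable): 192.168.176.0/24
101 hosts -> /25 (126 usable): 192.168.177.0/25
53 hosts -> /26 (62 usable): 192.168.177.128/26
Allocation: 192.168.176.0/24 (153 hosts, 254 usable); 192.168.177.0/25 (101 hosts, 126 usable); 192.168.177.128/26 (53 hosts, 62 usable)


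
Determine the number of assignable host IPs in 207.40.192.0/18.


Host bits = 32 - 18 = 14
Total addresses = 2^14 = 16384
Usable = total - 2 (network and broadcast)
Usable hosts: 16382


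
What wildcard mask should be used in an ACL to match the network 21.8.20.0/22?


Subnet mask: 255.255.252.0
Wildcard = 255.255.255.255 - subnet mask
255 - 255 = 0
255 - 255 = 0
255 - 252 = 3
255 - 0 = 255
Wildcard: 0.0.3.255


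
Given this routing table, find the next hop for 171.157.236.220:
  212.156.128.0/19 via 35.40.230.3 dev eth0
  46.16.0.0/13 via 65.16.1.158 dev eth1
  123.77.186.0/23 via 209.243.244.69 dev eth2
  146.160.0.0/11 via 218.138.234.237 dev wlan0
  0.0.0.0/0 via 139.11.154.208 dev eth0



Longest prefix match for 171.157.236.220:
  /19 212.156.128.0: no
  /13 46.16.0.0: no
  /23 123.77.186.0: no
  /11 146.160.0.0: no
  /0 0.0.0.0: MATCH
Selected: next-hop 139.11.154.208 via eth0 (matched /0)


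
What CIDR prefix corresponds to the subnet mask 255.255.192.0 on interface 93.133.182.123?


Binary: 11111111.11111111.11000000.00000000
Count leading 1s
Prefix: /18


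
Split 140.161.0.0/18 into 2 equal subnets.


New prefix = 18 + 1 = 19
Each subnet has 8192 addresses
  140.161.0.0/19
  140.161.32.0/19
Subnets: 140.161.0.0/19, 140.161.32.0/19


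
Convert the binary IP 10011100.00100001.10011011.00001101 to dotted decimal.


10011100 = 156
00100001 = 33
10011011 = 155
00001101 = 13
IP: 156.33.155.13


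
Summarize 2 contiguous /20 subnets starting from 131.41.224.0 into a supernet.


Original prefix: /20
Number of subnets: 2 = 2^1
New prefix = 20 - 1 = 19
Supernet: 131.41.224.0/19


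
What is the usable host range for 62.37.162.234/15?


Network: 62.36.0.0
Broadcast: 62.37.255.255
First usable = network + 1
Last usable = broadcast - 1
Range: 62.36.0.1 to 62.37.255.254


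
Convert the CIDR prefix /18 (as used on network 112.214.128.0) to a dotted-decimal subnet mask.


/18 means 18 network bits, 14 host bits
Binary: 11111111111111111100000000000000
Mask: 255.255.192.0


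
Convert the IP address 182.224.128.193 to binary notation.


182 = 10110110
224 = 11100000
128 = 10000000
193 = 11000001
Binary: 10110110.11100000.10000000.11000001


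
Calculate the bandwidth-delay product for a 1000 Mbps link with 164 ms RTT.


BDP = bandwidth * RTT
= 1000 Mbps * 164 ms
= 1000 * 1e6 * 164 / 1000 bits
= 164000000 bits
= 20500000 bytes
= 20019.5312 KB
BDP = 164000000 bits (20500000 bytes)


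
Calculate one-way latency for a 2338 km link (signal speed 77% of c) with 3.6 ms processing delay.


Speed = 0.77 * 3e5 km/s = 231000 km/s
Propagation delay = 2338 / 231000 = 0.0101 s = 10.1212 ms
Processing delay = 3.6 ms
Total one-way latency = 13.7212 ms


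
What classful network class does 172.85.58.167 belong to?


First octet: 172
Binary: 10101100
10xxxxxx -> Class B (128-191)
Class B, default mask 255.255.0.0 (/16)


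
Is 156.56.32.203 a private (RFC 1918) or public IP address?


RFC 1918 private ranges:
  10.0.0.0/8 (10.0.0.0 - 10.255.255.255)
  172.16.0.0/12 (172.16.0.0 - 172.31.255.255)
  192.168.0.0/16 (192.168.0.0 - 192.168.255.255)
Public (not in any RFC 1918 range)


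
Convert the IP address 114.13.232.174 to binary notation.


114 = 01110010
13 = 00001101
232 = 11101000
174 = 10101110
Binary: 01110010.00001101.11101000.10101110


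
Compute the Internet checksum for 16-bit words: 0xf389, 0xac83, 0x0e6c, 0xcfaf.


Sum all words (with carry folding):
+ 0xf389 = 0xf389
+ 0xac83 = 0xa00d
+ 0x0e6c = 0xae79
+ 0xcfaf = 0x7e29
One's complement: ~0x7e29
Checksum = 0x81d6


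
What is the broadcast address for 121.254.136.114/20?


Network: 121.254.128.0/20
Host bits = 12
Set all host bits to 1:
Broadcast: 121.254.143.255


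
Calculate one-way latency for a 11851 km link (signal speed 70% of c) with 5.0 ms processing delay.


Speed = 0.7 * 3e5 km/s = 210000 km/s
Propagation delay = 11851 / 210000 = 0.0564 s = 56.4333 ms
Processing delay = 5.0 ms
Total one-way latency = 61.4333 ms


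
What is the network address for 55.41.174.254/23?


IP:   00110111.00101001.10101110.11111110
Mask: 11111111.11111111.11111110.00000000
AND operation:
Net:  00110111.00101001.10101110.00000000
Network: 55.41.174.0/23


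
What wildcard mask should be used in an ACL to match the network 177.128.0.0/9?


Subnet mask: 255.128.0.0
Wildcard = 255.255.255.255 - subnet mask
255 - 255 = 0
255 - 128 = 127
255 - 0 = 255
255 - 0 = 255
Wildcard: 0.127.255.255


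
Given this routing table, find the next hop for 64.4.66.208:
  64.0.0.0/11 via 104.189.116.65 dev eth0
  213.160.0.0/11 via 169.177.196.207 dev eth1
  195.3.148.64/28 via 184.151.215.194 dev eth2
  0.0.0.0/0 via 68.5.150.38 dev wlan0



Longest prefix match for 64.4.66.208:
  /11 64.0.0.0: MATCH
  /11 213.160.0.0: no
  /28 195.3.148.64: no
  /0 0.0.0.0: MATCH
Selected: next-hop 104.189.116.65 via eth0 (matched /11)


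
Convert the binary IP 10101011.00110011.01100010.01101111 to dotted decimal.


10101011 = 171
00110011 = 51
01100010 = 98
01101111 = 111
IP: 171.51.98.111


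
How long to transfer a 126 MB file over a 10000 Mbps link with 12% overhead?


Effective throughput = 10000 * (1 - 12/100) = 8800 Mbps
File size in Mb = 126 * 8 = 1008 Mb
Time = 1008 / 8800
Time = 0.1145 seconds


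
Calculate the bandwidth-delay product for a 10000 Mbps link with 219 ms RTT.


BDP = bandwidth * RTT
= 10000 Mbps * 219 ms
= 10000 * 1e6 * 219 / 1000 bits
= 2190000000 bits
= 273750000 bytes
= 267333.9844 KB
BDP = 2190000000 bits (273750000 bytes)


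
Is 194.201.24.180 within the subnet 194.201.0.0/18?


Subnet network: 194.201.0.0
Test IP AND mask: 194.201.0.0
Yes, 194.201.24.180 is in 194.201.0.0/18


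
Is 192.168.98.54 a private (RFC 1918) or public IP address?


RFC 1918 private ranges:
  10.0.0.0/8 (10.0.0.0 - 10.255.255.255)
  172.16.0.0/12 (172.16.0.0 - 172.31.255.255)
  192.168.0.0/16 (192.168.0.0 - 192.168.255.255)
Private (in 192.168.0.0/16)


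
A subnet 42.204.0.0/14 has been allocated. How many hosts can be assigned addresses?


Host bits = 32 - 14 = 18
Total addresses = 2^18 = 262144
Usable = total - 2 (network and broadcast)
Usable hosts: 262142


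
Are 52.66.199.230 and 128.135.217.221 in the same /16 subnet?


Mask: 255.255.0.0
52.66.199.230 AND mask = 52.66.0.0
128.135.217.221 AND mask = 128.135.0.0
No, different subnets (52.66.0.0 vs 128.135.0.0)


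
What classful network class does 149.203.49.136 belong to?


First octet: 149
Binary: 10010101
10xxxxxx -> Class B (128-191)
Class B, default mask 255.255.0.0 (/16)


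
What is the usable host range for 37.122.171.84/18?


Network: 37.122.128.0
Broadcast: 37.122.191.255
First usable = network + 1
Last usable = broadcast - 1
Range: 37.122.128.1 to 37.122.191.254


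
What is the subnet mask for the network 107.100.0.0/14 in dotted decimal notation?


/14 means 14 network bits, 18 host bits
Binary: 11111111111111000000000000000000
Mask: 255.252.0.0


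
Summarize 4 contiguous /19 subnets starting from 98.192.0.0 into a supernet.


Original prefix: /19
Number of subnets: 4 = 2^2
New prefix = 19 - 2 = 17
Supernet: 98.192.0.0/17


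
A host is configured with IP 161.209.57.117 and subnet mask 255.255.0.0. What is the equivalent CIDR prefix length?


Binary: 11111111.11111111.00000000.00000000
Count leading 1s
Prefix: /16


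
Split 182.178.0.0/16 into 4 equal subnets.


New prefix = 16 + 2 = 18
Each subnet has 16384 addresses
  182.178.0.0/18
  182.178.64.0/18
  182.178.128.0/18
  182.178.192.0/18
Subnets: 182.178.0.0/18, 182.178.64.0/18, 182.178.128.0/18, 182.178.192.0/18


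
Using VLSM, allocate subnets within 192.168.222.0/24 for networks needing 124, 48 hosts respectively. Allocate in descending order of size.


124 hosts -> /25 (126 usable): 192.168.222.0/25
48 hosts -> /26 (62 usable): 192.168.222.128/26
Allocation: 192.168.222.0/25 (124 hosts, 126 usable); 192.168.222.128/26 (48 hosts, 62 usable)


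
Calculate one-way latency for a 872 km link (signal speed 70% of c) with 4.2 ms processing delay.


Speed = 0.7 * 3e5 km/s = 210000 km/s
Propagation delay = 872 / 210000 = 0.0042 s = 4.1524 ms
Processing delay = 4.2 ms
Total one-way latency = 8.3524 ms


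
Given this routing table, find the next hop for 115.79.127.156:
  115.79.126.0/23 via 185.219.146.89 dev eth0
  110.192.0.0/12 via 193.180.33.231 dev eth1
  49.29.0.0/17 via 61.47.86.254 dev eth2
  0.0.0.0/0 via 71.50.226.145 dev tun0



Longest prefix match for 115.79.127.156:
  /23 115.79.126.0: MATCH
  /12 110.192.0.0: no
  /17 49.29.0.0: no
  /0 0.0.0.0: MATCH
Selected: next-hop 185.219.146.89 via eth0 (matched /23)


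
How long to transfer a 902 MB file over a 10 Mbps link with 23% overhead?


Effective throughput = 10 * (1 - 23/100) = 7.7 Mbps
File size in Mb = 902 * 8 = 7216 Mb
Time = 7216 / 7.7
Time = 937.1429 seconds


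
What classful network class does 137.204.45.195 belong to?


First octet: 137
Binary: 10001001
10xxxxxx -> Class B (128-191)
Class B, default mask 255.255.0.0 (/16)


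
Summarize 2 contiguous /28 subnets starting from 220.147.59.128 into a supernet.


Original prefix: /28
Number of subnets: 2 = 2^1
New prefix = 28 - 1 = 27
Supernet: 220.147.59.128/27


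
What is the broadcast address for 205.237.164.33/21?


Network: 205.237.160.0/21
Host bits = 11
Set all host bits to 1:
Broadcast: 205.237.167.255


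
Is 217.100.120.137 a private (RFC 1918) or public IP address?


RFC 1918 private ranges:
  10.0.0.0/8 (10.0.0.0 - 10.255.255.255)
  172.16.0.0/12 (172.16.0.0 - 172.31.255.255)
  192.168.0.0/16 (192.168.0.0 - 192.168.255.255)
Public (not in any RFC 1918 range)


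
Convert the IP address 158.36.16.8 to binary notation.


158 = 10011110
36 = 00100100
16 = 00010000
8 = 00001000
Binary: 10011110.00100100.00010000.00001000


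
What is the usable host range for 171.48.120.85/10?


Network: 171.0.0.0
Broadcast: 171.63.255.255
First usable = network + 1
Last usable = broadcast - 1
Range: 171.0.0.1 to 171.63.255.254


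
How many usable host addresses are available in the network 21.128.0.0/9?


Host bits = 32 - 9 = 23
Total addresses = 2^23 = 8388608
Usable = total - 2 (network and broadcast)
Usable hosts: 8388606


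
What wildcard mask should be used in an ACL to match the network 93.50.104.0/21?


Subnet mask: 255.255.248.0
Wildcard = 255.255.255.255 - subnet mask
255 - 255 = 0
255 - 255 = 0
255 - 248 = 7
255 - 0 = 255
Wildcard: 0.0.7.255


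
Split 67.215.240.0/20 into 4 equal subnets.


New prefix = 20 + 2 = 22
Each subnet has 1024 addresses
  67.215.240.0/22
  67.215.244.0/22
  67.215.248.0/22
  67.215.252.0/22
Subnets: 67.215.240.0/22, 67.215.244.0/22, 67.215.248.0/22, 67.215.252.0/22


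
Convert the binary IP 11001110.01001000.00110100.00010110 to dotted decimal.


11001110 = 206
01001000 = 72
00110100 = 52
00010110 = 22
IP: 206.72.52.22


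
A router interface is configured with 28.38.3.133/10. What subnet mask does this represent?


/10 means 10 network bits, 22 host bits
Binary: 11111111110000000000000000000000
Mask: 255.192.0.0


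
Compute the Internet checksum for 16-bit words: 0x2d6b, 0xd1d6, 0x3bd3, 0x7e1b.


Sum all words (with carry folding):
+ 0x2d6b = 0x2d6b
+ 0xd1d6 = 0xff41
+ 0x3bd3 = 0x3b15
+ 0x7e1b = 0xb930
One's complement: ~0xb930
Checksum = 0x46cf


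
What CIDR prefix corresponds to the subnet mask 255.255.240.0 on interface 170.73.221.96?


Binary: 11111111.11111111.11110000.00000000
Count leading 1s
Prefix: /20


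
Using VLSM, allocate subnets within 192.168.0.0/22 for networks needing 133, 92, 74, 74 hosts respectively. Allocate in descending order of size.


133 hosts -> /24 (254 usable): 192.168.0.0/24
92 hosts -> /25 (126 usable): 192.168.1.0/25
74 hosts -> /25 (126 usable): 192.168.1.128/25
74 hosts -> /25 (126 usable): 192.168.2.0/25
Allocation: 192.168.0.0/24 (133 hosts, 254 usable); 192.168.1.0/25 (92 hosts, 126 usable); 192.168.1.128/25 (74 hosts, 126 usable); 192.168.2.0/25 (74 hosts, 126 usable)


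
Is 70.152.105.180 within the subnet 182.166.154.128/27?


Subnet network: 182.166.154.128
Test IP AND mask: 70.152.105.160
No, 70.152.105.180 is not in 182.166.154.128/27


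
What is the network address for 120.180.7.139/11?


IP:   01111000.10110100.00000111.10001011
Mask: 11111111.11100000.00000000.00000000
AND operation:
Net:  01111000.10100000.00000000.00000000
Network: 120.160.0.0/11


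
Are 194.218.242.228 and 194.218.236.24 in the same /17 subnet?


Mask: 255.255.128.0
194.218.242.228 AND mask = 194.218.128.0
194.218.236.24 AND mask = 194.218.128.0
Yes, same subnet (194.218.128.0)


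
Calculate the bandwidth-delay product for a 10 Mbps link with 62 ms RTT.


BDP = bandwidth * RTT
= 10 Mbps * 62 ms
= 10 * 1e6 * 62 / 1000 bits
= 620000 bits
= 77500 bytes
= 75.6836 KB
BDP = 620000 bits (77500 bytes)


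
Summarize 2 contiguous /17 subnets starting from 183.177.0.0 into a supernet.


Original prefix: /17
Number of subnets: 2 = 2^1
New prefix = 17 - 1 = 16
Supernet: 183.177.0.0/16


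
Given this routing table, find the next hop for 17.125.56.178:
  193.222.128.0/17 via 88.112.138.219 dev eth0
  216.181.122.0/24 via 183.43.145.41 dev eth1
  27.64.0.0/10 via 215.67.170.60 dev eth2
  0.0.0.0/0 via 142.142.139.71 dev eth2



Longest prefix match for 17.125.56.178:
  /17 193.222.128.0: no
  /24 216.181.122.0: no
  /10 27.64.0.0: no
  /0 0.0.0.0: MATCH
Selected: next-hop 142.142.139.71 via eth2 (matched /0)


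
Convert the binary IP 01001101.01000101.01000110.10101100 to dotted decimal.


01001101 = 77
01000101 = 69
01000110 = 70
10101100 = 172
IP: 77.69.70.172


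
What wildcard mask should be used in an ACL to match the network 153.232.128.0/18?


Subnet mask: 255.255.192.0
Wildcard = 255.255.255.255 - subnet mask
255 - 255 = 0
255 - 255 = 0
255 - 192 = 63
255 - 0 = 255
Wildcard: 0.0.63.255


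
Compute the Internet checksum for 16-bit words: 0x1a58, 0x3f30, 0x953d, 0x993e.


Sum all words (with carry folding):
+ 0x1a58 = 0x1a58
+ 0x3f30 = 0x5988
+ 0x953d = 0xeec5
+ 0x993e = 0x8804
One's complement: ~0x8804
Checksum = 0x77fb


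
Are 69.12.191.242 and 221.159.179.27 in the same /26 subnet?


Mask: 255.255.255.192
69.12.191.242 AND mask = 69.12.191.192
221.159.179.27 AND mask = 221.159.179.0
No, different subnets (69.12.191.192 vs 221.159.179.0)


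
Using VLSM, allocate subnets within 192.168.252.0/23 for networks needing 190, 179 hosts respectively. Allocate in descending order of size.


190 hosts -> /24 (254 usable): 192.168.252.0/24
179 hosts -> /24 (254 usable): 192.168.253.0/24
Allocation: 192.168.252.0/24 (190 hosts, 254 usable); 192.168.253.0/24 (179 hosts, 254 usable)


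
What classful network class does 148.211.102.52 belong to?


First octet: 148
Binary: 10010100
10xxxxxx -> Class B (128-191)
Class B, default mask 255.255.0.0 (/16)


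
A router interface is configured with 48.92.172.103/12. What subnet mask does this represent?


/12 means 12 network bits, 20 host bits
Binary: 11111111111100000000000000000000
Mask: 255.240.0.0


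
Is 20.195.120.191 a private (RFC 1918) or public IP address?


RFC 1918 private ranges:
  10.0.0.0/8 (10.0.0.0 - 10.255.255.255)
  172.16.0.0/12 (172.16.0.0 - 172.31.255.255)
  192.168.0.0/16 (192.168.0.0 - 192.168.255.255)
Public (not in any RFC 1918 range)


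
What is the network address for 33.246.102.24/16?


IP:   00100001.11110110.01100110.00011000
Mask: 11111111.11111111.00000000.00000000
AND operation:
Net:  00100001.11110110.00000000.00000000
Network: 33.246.0.0/16


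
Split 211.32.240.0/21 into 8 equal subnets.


New prefix = 21 + 3 = 24
Each subnet has 256 addresses
  211.32.240.0/24
  211.32.241.0/24
  211.32.242.0/24
  211.32.243.0/24
  211.32.244.0/24
  211.32.245.0/24
  211.32.246.0/24
  211.32.247.0/24
Subnets: 211.32.240.0/24, 211.32.241.0/24, 211.32.242.0/24, 211.32.243.0/24, 211.32.244.0/24, 211.32.245.0/24, 211.32.246.0/24, 211.32.247.0/24


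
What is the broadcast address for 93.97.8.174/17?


Network: 93.97.0.0/17
Host bits = 15
Set all host bits to 1:
Broadcast: 93.97.127.255


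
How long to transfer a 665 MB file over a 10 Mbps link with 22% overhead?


Effective throughput = 10 * (1 - 22/100) = 7.8 Mbps
File size in Mb = 665 * 8 = 5320 Mb
Time = 5320 / 7.8
Time = 682.0513 seconds


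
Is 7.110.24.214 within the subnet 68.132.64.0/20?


Subnet network: 68.132.64.0
Test IP AND mask: 7.110.16.0
No, 7.110.24.214 is not in 68.132.64.0/20


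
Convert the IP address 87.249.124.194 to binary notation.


87 = 01010111
249 = 11111001
124 = 01111100
194 = 11000010
Binary: 01010111.11111001.01111100.11000010


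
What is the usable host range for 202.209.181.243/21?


Network: 202.209.176.0
Broadcast: 202.209.183.255
First usable = network + 1
Last usable = broadcast - 1
Range: 202.209.176.1 to 202.209.183.254


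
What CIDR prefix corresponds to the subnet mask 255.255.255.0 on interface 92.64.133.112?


Binary: 11111111.11111111.11111111.00000000
Count leading 1s
Prefix: /24


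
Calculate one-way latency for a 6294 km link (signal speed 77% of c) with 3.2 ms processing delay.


Speed = 0.77 * 3e5 km/s = 231000 km/s
Propagation delay = 6294 / 231000 = 0.0272 s = 27.2468 ms
Processing delay = 3.2 ms
Total one-way latency = 30.4468 ms


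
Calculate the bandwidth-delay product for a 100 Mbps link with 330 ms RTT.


BDP = bandwidth * RTT
= 100 Mbps * 330 ms
= 100 * 1e6 * 330 / 1000 bits
= 33000000 bits
= 4125000 bytes
= 4028.3203 KB
BDP = 33000000 bits (4125000 bytes)


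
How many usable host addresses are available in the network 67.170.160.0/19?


Host bits = 32 - 19 = 13
Total addresses = 2^13 = 8192
Usable = total - 2 (network and broadcast)
Usable hosts: 8190


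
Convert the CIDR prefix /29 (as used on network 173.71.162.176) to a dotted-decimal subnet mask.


/29 means 29 network bits, 3 host bits
Binary: 11111111111111111111111111111000
Mask: 255.255.255.248


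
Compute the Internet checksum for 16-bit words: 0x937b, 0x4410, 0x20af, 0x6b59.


Sum all words (with carry folding):
+ 0x937b = 0x937b
+ 0x4410 = 0xd78b
+ 0x20af = 0xf83a
+ 0x6b59 = 0x6394
One's complement: ~0x6394
Checksum = 0x9c6b


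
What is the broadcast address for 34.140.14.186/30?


Network: 34.140.14.184/30
Host bits = 2
Set all host bits to 1:
Broadcast: 34.140.14.187


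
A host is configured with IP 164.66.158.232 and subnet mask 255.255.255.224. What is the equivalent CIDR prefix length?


Binary: 11111111.11111111.11111111.11100000
Count leading 1s
Prefix: /27


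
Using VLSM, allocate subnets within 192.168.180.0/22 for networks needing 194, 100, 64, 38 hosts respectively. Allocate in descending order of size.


194 hosts -> /24 (254 usable): 192.168.180.0/24
100 hosts -> /25 (126 usable): 192.168.181.0/25
64 hosts -> /25 (126 usable): 192.168.181.128/25
38 hosts -> /26 (62 usable): 192.168.182.0/26
Allocation: 192.168.180.0/24 (194 hosts, 254 usable); 192.168.181.0/25 (100 hosts, 126 usable); 192.168.181.128/25 (64 hosts, 126 usable); 192.168.182.0/26 (38 hosts, 62 usable)


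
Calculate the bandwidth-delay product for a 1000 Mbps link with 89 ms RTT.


BDP = bandwidth * RTT
= 1000 Mbps * 89 ms
= 1000 * 1e6 * 89 / 1000 bits
= 89000000 bits
= 11125000 bytes
= 10864.2578 KB
BDP = 89000000 bits (11125000 bytes)


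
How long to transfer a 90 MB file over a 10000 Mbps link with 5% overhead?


Effective throughput = 10000 * (1 - 5/100) = 9500 Mbps
File size in Mb = 90 * 8 = 720 Mb
Time = 720 / 9500
Time = 0.0758 seconds


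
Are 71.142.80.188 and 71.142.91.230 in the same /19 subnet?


Mask: 255.255.224.0
71.142.80.188 AND mask = 71.142.64.0
71.142.91.230 AND mask = 71.142.64.0
Yes, same subnet (71.142.64.0)


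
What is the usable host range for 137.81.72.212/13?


Network: 137.80.0.0
Broadcast: 137.87.255.255
First usable = network + 1
Last usable = broadcast - 1
Range: 137.80.0.1 to 137.87.255.254


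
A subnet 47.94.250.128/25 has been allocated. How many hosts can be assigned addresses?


Host bits = 32 - 25 = 7
Total addresses = 2^7 = 128
Usable = total - 2 (network and broadcast)
Usable hosts: 126


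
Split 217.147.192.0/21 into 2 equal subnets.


New prefix = 21 + 1 = 22
Each subnet has 1024 addresses
  217.147.192.0/22
  217.147.196.0/22
Subnets: 217.147.192.0/22, 217.147.196.0/22


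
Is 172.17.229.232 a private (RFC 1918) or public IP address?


RFC 1918 private ranges:
  10.0.0.0/8 (10.0.0.0 - 10.255.255.255)
  172.16.0.0/12 (172.16.0.0 - 172.31.255.255)
  192.168.0.0/16 (192.168.0.0 - 192.168.255.255)
Private (in 172.16.0.0/12)


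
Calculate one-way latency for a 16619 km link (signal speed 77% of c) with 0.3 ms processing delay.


Speed = 0.77 * 3e5 km/s = 231000 km/s
Propagation delay = 16619 / 231000 = 0.0719 s = 71.9437 ms
Processing delay = 0.3 ms
Total one-way latency = 72.2437 ms


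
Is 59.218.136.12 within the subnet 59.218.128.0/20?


Subnet network: 59.218.128.0
Test IP AND mask: 59.218.128.0
Yes, 59.218.136.12 is in 59.218.128.0/20


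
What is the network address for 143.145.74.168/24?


IP:   10001111.10010001.01001010.10101000
Mask: 11111111.11111111.11111111.00000000
AND operation:
Net:  10001111.10010001.01001010.00000000
Network: 143.145.74.0/24


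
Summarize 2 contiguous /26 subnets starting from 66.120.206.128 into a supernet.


Original prefix: /26
Number of subnets: 2 = 2^1
New prefix = 26 - 1 = 25
Supernet: 66.120.206.128/25


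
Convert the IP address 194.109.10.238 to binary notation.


194 = 11000010
109 = 01101101
10 = 00001010
238 = 11101110
Binary: 11000010.01101101.00001010.11101110


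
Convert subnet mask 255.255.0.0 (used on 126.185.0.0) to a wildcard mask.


Subnet mask: 255.255.0.0
Wildcard = 255.255.255.255 - subnet mask
255 - 255 = 0
255 - 255 = 0
255 - 0 = 255
255 - 0 = 255
Wildcard: 0.0.255.255


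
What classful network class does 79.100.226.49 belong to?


First octet: 79
Binary: 01001111
0xxxxxxx -> Class A (1-126)
Class A, default mask 255.0.0.0 (/8)


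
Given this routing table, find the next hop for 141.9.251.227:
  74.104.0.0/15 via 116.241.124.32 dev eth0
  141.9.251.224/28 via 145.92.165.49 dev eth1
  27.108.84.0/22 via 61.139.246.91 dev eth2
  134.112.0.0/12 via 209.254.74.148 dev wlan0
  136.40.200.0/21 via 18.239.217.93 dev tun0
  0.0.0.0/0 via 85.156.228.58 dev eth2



Longest prefix match for 141.9.251.227:
  /15 74.104.0.0: no
  /28 141.9.251.224: MATCH
  /22 27.108.84.0: no
  /12 134.112.0.0: no
  /21 136.40.200.0: no
  /0 0.0.0.0: MATCH
Selected: next-hop 145.92.165.49 via eth1 (matched /28)


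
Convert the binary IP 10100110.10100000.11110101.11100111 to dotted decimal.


10100110 = 166
10100000 = 160
11110101 = 245
11100111 = 231
IP: 166.160.245.231


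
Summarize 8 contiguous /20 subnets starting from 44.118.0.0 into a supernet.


Original prefix: /20
Number of subnets: 8 = 2^3
New prefix = 20 - 3 = 17
Supernet: 44.118.0.0/17


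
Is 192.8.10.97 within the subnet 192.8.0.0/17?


Subnet network: 192.8.0.0
Test IP AND mask: 192.8.0.0
Yes, 192.8.10.97 is in 192.8.0.0/17


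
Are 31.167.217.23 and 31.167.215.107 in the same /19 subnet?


Mask: 255.255.224.0
31.167.217.23 AND mask = 31.167.192.0
31.167.215.107 AND mask = 31.167.192.0
Yes, same subnet (31.167.192.0)


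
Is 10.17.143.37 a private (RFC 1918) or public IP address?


RFC 1918 private ranges:
  10.0.0.0/8 (10.0.0.0 - 10.255.255.255)
  172.16.0.0/12 (172.16.0.0 - 172.31.255.255)
  192.168.0.0/16 (192.168.0.0 - 192.168.255.255)
Private (in 10.0.0.0/8)


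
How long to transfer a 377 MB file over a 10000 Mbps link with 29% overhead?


Effective throughput = 10000 * (1 - 29/100) = 7100 Mbps
File size in Mb = 377 * 8 = 3016 Mb
Time = 3016 / 7100
Time = 0.4248 seconds


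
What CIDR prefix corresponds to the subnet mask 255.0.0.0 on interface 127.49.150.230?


Binary: 11111111.00000000.00000000.00000000
Count leading 1s
Prefix: /8


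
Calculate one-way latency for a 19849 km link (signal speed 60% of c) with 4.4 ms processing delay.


Speed = 0.6 * 3e5 km/s = 180000 km/s
Propagation delay = 19849 / 180000 = 0.1103 s = 110.2722 ms
Processing delay = 4.4 ms
Total one-way latency = 114.6722 ms


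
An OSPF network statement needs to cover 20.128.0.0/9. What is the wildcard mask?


Subnet mask: 255.128.0.0
Wildcard = 255.255.255.255 - subnet mask
255 - 255 = 0
255 - 128 = 127
255 - 0 = 255
255 - 0 = 255
Wildcard: 0.127.255.255


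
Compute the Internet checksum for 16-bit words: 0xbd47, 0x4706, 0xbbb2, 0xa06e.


Sum all words (with carry folding):
+ 0xbd47 = 0xbd47
+ 0x4706 = 0x044e
+ 0xbbb2 = 0xc000
+ 0xa06e = 0x606f
One's complement: ~0x606f
Checksum = 0x9f90


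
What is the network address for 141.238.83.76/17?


IP:   10001101.11101110.01010011.01001100
Mask: 11111111.11111111.10000000.00000000
AND operation:
Net:  10001101.11101110.00000000.00000000
Network: 141.238.0.0/17


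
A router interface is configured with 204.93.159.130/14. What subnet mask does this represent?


/14 means 14 network bits, 18 host bits
Binary: 11111111111111000000000000000000
Mask: 255.252.0.0


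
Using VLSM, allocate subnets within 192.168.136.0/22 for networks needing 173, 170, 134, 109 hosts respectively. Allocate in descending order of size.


173 hosts -> /24 (254 usable): 192.168.136.0/24
170 hosts -> /24 (254 usable): 192.168.137.0/24
134 hosts -> /24 (254 usable): 192.168.138.0/24
109 hosts -> /25 (126 usable): 192.168.139.0/25
Allocation: 192.168.136.0/24 (173 hosts, 254 usable); 192.168.137.0/24 (170 hosts, 254 usable); 192.168.138.0/24 (134 hosts, 254 usable); 192.168.139.0/25 (109 hosts, 126 usable)


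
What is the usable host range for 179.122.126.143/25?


Network: 179.122.126.128
Broadcast: 179.122.126.255
First usable = network + 1
Last usable = broadcast - 1
Range: 179.122.126.129 to 179.122.126.254


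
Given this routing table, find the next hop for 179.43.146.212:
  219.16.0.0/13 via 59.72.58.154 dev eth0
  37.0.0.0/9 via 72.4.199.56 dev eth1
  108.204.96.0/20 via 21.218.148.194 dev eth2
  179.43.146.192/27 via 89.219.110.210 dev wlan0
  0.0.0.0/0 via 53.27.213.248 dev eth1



Longest prefix match for 179.43.146.212:
  /13 219.16.0.0: no
  /9 37.0.0.0: no
  /20 108.204.96.0: no
  /27 179.43.146.192: MATCH
  /0 0.0.0.0: MATCH
Selected: next-hop 89.219.110.210 via wlan0 (matched /27)
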